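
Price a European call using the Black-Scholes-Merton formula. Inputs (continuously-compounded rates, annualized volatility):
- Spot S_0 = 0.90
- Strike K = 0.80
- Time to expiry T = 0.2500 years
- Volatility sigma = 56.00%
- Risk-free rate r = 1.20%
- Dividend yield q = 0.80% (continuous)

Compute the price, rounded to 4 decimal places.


Answer: Price = 0.1530

Derivation:
d1 = (ln(S/K) + (r - q + 0.5*sigma^2) * T) / (sigma * sqrt(T)) = 0.56422513
d2 = d1 - sigma * sqrt(T) = 0.28422513
exp(-rT) = 0.99700450; exp(-qT) = 0.99800200
C = S_0 * exp(-qT) * N(d1) - K * exp(-rT) * N(d2)
N(d1) = 0.71369954; N(d2) = 0.61188107
C = 0.9000 * 0.99800200 * 0.71369954 - 0.8000 * 0.99700450 * 0.61188107 = 0.1530


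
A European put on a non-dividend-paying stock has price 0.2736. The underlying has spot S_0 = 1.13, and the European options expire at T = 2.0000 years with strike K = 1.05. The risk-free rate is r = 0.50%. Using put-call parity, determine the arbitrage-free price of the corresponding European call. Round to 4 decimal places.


Put-call parity: C - P = S_0 * exp(-qT) - K * exp(-rT).
S_0 * exp(-qT) = 1.1300 * 1.00000000 = 1.13000000
K * exp(-rT) = 1.0500 * 0.99004983 = 1.03955233
C = P + S*exp(-qT) - K*exp(-rT)
C = 0.2736 + 1.13000000 - 1.03955233 = 0.3640

Answer: Call price = 0.3640


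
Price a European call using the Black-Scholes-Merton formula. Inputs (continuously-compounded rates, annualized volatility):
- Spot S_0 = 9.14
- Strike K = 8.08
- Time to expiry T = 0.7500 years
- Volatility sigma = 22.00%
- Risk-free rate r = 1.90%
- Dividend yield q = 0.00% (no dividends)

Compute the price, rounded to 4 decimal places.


Answer: Price = 1.3976

Derivation:
d1 = (ln(S/K) + (r - q + 0.5*sigma^2) * T) / (sigma * sqrt(T)) = 0.81704780
d2 = d1 - sigma * sqrt(T) = 0.62652221
exp(-rT) = 0.98585105; exp(-qT) = 1.00000000
C = S_0 * exp(-qT) * N(d1) - K * exp(-rT) * N(d2)
N(d1) = 0.79304944; N(d2) = 0.73451376
C = 9.1400 * 1.00000000 * 0.79304944 - 8.0800 * 0.98585105 * 0.73451376 = 1.3976


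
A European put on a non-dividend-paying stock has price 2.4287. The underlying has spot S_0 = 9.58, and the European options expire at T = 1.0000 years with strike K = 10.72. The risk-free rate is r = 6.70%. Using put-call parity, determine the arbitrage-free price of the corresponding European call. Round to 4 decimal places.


Put-call parity: C - P = S_0 * exp(-qT) - K * exp(-rT).
S_0 * exp(-qT) = 9.5800 * 1.00000000 = 9.58000000
K * exp(-rT) = 10.7200 * 0.93519520 = 10.02529256
C = P + S*exp(-qT) - K*exp(-rT)
C = 2.4287 + 9.58000000 - 10.02529256 = 1.9834

Answer: Call price = 1.9834


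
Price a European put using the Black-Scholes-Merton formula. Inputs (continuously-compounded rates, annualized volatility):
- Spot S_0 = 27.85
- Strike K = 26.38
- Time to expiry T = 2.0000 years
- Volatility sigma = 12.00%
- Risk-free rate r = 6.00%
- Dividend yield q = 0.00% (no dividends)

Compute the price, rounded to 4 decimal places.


Answer: Price = 0.3422

Derivation:
d1 = (ln(S/K) + (r - q + 0.5*sigma^2) * T) / (sigma * sqrt(T)) = 1.11149419
d2 = d1 - sigma * sqrt(T) = 0.94178856
exp(-rT) = 0.88692044; exp(-qT) = 1.00000000
P = K * exp(-rT) * N(-d2) - S_0 * exp(-qT) * N(-d1)
N(-d1) = 0.13317784; N(-d2) = 0.17315045
P = 26.3800 * 0.88692044 * 0.17315045 - 27.8500 * 1.00000000 * 0.13317784 = 0.3422


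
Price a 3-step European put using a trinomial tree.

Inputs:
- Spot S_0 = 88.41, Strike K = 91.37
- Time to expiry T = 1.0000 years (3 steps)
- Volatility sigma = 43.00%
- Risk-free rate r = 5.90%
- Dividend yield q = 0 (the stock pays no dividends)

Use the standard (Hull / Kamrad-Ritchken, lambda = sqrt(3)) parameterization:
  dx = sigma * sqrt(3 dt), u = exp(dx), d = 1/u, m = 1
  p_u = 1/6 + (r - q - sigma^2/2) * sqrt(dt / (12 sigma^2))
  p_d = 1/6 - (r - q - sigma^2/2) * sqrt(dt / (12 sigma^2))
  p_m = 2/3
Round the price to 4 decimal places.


Answer: Price = V(0,0) = 12.9036

Derivation:
dt = T/N = 0.333333; dx = sigma*sqrt(3*dt) = 0.430000
u = exp(dx) = 1.537258; d = 1/u = 0.650509
p_u = 0.153702, p_m = 0.666667, p_d = 0.179632
Discount per step: exp(-r*dt) = 0.980525
Stock lattice S(k, j) with j the centered position index:
  k=0: S(0,+0) = 88.4100
  k=1: S(1,-1) = 57.5115; S(1,+0) = 88.4100; S(1,+1) = 135.9089
  k=2: S(2,-2) = 37.4118; S(2,-1) = 57.5115; S(2,+0) = 88.4100; S(2,+1) = 135.9089; S(2,+2) = 208.9270
  k=3: S(3,-3) = 24.3367; S(3,-2) = 37.4118; S(3,-1) = 57.5115; S(3,+0) = 88.4100; S(3,+1) = 135.9089; S(3,+2) = 208.9270; S(3,+3) = 321.1747
Terminal payoffs V(N, j) = max(K - S_T, 0):
  V(3,-3) = 67.033310; V(3,-2) = 53.958240; V(3,-1) = 33.858491; V(3,+0) = 2.960000; V(3,+1) = 0.000000; V(3,+2) = 0.000000; V(3,+3) = 0.000000
Backward induction: V(k, j) = exp(-r*dt) * [p_u * V(k+1, j+1) + p_m * V(k+1, j) + p_d * V(k+1, j-1)]
  V(2,-2) = exp(-r*dt) * [p_u*33.858491 + p_m*53.958240 + p_d*67.033310] = 52.181188
  V(2,-1) = exp(-r*dt) * [p_u*2.960000 + p_m*33.858491 + p_d*53.958240] = 32.082694
  V(2,+0) = exp(-r*dt) * [p_u*0.000000 + p_m*2.960000 + p_d*33.858491] = 7.898519
  V(2,+1) = exp(-r*dt) * [p_u*0.000000 + p_m*0.000000 + p_d*2.960000] = 0.521355
  V(2,+2) = exp(-r*dt) * [p_u*0.000000 + p_m*0.000000 + p_d*0.000000] = 0.000000
  V(1,-1) = exp(-r*dt) * [p_u*7.898519 + p_m*32.082694 + p_d*52.181188] = 31.353162
  V(1,+0) = exp(-r*dt) * [p_u*0.521355 + p_m*7.898519 + p_d*32.082694] = 10.892544
  V(1,+1) = exp(-r*dt) * [p_u*0.000000 + p_m*0.521355 + p_d*7.898519] = 1.731996
  V(0,+0) = exp(-r*dt) * [p_u*1.731996 + p_m*10.892544 + p_d*31.353162] = 12.903647


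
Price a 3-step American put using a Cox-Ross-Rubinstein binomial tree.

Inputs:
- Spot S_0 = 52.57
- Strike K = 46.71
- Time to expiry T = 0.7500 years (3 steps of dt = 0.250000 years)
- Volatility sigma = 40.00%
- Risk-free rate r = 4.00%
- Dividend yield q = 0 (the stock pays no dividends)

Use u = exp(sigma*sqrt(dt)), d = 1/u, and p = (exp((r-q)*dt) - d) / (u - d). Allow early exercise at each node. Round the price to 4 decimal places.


dt = T/N = 0.250000
u = exp(sigma*sqrt(dt)) = 1.221403; d = 1/u = 0.818731
p = (exp((r-q)*dt) - d) / (u - d) = 0.475125
Discount per step: exp(-r*dt) = 0.990050
Stock lattice S(k, i) with i counting down-moves:
  k=0: S(0,0) = 52.5700
  k=1: S(1,0) = 64.2091; S(1,1) = 43.0407
  k=2: S(2,0) = 78.4252; S(2,1) = 52.5700; S(2,2) = 35.2387
  k=3: S(3,0) = 95.7888; S(3,1) = 64.2091; S(3,2) = 43.0407; S(3,3) = 28.8510
Terminal payoffs V(N, i) = max(K - S_T, 0):
  V(3,0) = 0.000000; V(3,1) = 0.000000; V(3,2) = 3.669324; V(3,3) = 17.858972
Backward induction: V(k, i) = exp(-r*dt) * [p * V(k+1, i) + (1-p) * V(k+1, i+1)]; then take max(V_cont, immediate exercise) for American.
  V(2,0) = exp(-r*dt) * [p*0.000000 + (1-p)*0.000000] = 0.000000; exercise = 0.000000; V(2,0) = max -> 0.000000
  V(2,1) = exp(-r*dt) * [p*0.000000 + (1-p)*3.669324] = 1.906774; exercise = 0.000000; V(2,1) = max -> 1.906774
  V(2,2) = exp(-r*dt) * [p*3.669324 + (1-p)*17.858972] = 11.006503; exercise = 11.471275; V(2,2) = max -> 11.471275
  V(1,0) = exp(-r*dt) * [p*0.000000 + (1-p)*1.906774] = 0.990860; exercise = 0.000000; V(1,0) = max -> 0.990860
  V(1,1) = exp(-r*dt) * [p*1.906774 + (1-p)*11.471275] = 6.858020; exercise = 3.669324; V(1,1) = max -> 6.858020
  V(0,0) = exp(-r*dt) * [p*0.990860 + (1-p)*6.858020] = 4.029887; exercise = 0.000000; V(0,0) = max -> 4.029887

Answer: Price = V(0,0) = 4.0299


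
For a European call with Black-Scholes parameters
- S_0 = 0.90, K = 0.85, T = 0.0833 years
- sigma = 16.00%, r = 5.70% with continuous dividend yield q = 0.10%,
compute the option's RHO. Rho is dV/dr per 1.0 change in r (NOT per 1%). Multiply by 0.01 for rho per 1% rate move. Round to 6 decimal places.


d1 = 1.3618690174; d2 = 1.3156902344
phi(d1) = 0.1578228396; exp(-qT) = 0.9999167035; exp(-rT) = 0.9952631544
N(d2) = 0.9058609834
Rho = K*T*exp(-rT)*N(d2) = 0.8500 * 0.0833 * 0.9952631544 * 0.9058609834 = 0.063836

Answer: Rho = 0.063836


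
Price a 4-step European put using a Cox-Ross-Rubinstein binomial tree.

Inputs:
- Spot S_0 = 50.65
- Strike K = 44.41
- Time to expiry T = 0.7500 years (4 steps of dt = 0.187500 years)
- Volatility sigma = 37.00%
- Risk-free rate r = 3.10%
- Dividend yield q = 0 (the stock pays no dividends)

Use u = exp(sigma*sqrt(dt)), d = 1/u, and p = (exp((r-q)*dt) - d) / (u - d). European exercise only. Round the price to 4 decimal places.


Answer: Price = V(0,0) = 3.3150

Derivation:
dt = T/N = 0.187500
u = exp(sigma*sqrt(dt)) = 1.173763; d = 1/u = 0.851961
p = (exp((r-q)*dt) - d) / (u - d) = 0.478147
Discount per step: exp(-r*dt) = 0.994204
Stock lattice S(k, i) with i counting down-moves:
  k=0: S(0,0) = 50.6500
  k=1: S(1,0) = 59.4511; S(1,1) = 43.1518
  k=2: S(2,0) = 69.7815; S(2,1) = 50.6500; S(2,2) = 36.7637
  k=3: S(3,0) = 81.9069; S(3,1) = 59.4511; S(3,2) = 43.1518; S(3,3) = 31.3212
  k=4: S(4,0) = 96.1393; S(4,1) = 69.7815; S(4,2) = 50.6500; S(4,3) = 36.7637; S(4,4) = 26.6844
Terminal payoffs V(N, i) = max(K - S_T, 0):
  V(4,0) = 0.000000; V(4,1) = 0.000000; V(4,2) = 0.000000; V(4,3) = 7.646341; V(4,4) = 17.725565
Backward induction: V(k, i) = exp(-r*dt) * [p * V(k+1, i) + (1-p) * V(k+1, i+1)].
  V(3,0) = exp(-r*dt) * [p*0.000000 + (1-p)*0.000000] = 0.000000
  V(3,1) = exp(-r*dt) * [p*0.000000 + (1-p)*0.000000] = 0.000000
  V(3,2) = exp(-r*dt) * [p*0.000000 + (1-p)*7.646341] = 3.967142
  V(3,3) = exp(-r*dt) * [p*7.646341 + (1-p)*17.725565] = 12.831417
  V(2,0) = exp(-r*dt) * [p*0.000000 + (1-p)*0.000000] = 0.000000
  V(2,1) = exp(-r*dt) * [p*0.000000 + (1-p)*3.967142] = 2.058267
  V(2,2) = exp(-r*dt) * [p*3.967142 + (1-p)*12.831417] = 8.543191
  V(1,0) = exp(-r*dt) * [p*0.000000 + (1-p)*2.058267] = 1.067888
  V(1,1) = exp(-r*dt) * [p*2.058267 + (1-p)*8.543191] = 5.410904
  V(0,0) = exp(-r*dt) * [p*1.067888 + (1-p)*5.410904] = 3.314981


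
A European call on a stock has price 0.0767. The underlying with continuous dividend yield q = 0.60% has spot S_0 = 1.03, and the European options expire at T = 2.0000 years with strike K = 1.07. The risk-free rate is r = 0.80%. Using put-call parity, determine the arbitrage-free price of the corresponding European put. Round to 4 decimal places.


Put-call parity: C - P = S_0 * exp(-qT) - K * exp(-rT).
S_0 * exp(-qT) = 1.0300 * 0.98807171 = 1.01771386
K * exp(-rT) = 1.0700 * 0.98412732 = 1.05301623
P = C - S*exp(-qT) + K*exp(-rT)
P = 0.0767 - 1.01771386 + 1.05301623 = 0.1120

Answer: Put price = 0.1120


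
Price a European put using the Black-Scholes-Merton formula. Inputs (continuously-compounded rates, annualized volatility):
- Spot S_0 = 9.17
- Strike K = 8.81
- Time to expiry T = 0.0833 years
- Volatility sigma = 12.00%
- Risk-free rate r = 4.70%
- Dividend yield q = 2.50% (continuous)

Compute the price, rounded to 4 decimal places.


d1 = (ln(S/K) + (r - q + 0.5*sigma^2) * T) / (sigma * sqrt(T)) = 1.22660101
d2 = d1 - sigma * sqrt(T) = 1.19196692
exp(-rT) = 0.99609255; exp(-qT) = 0.99791967
P = K * exp(-rT) * N(-d2) - S_0 * exp(-qT) * N(-d1)
N(-d1) = 0.10998630; N(-d2) = 0.11663711
P = 8.8100 * 0.99609255 * 0.11663711 - 9.1700 * 0.99791967 * 0.10998630 = 0.0171

Answer: Price = 0.0171


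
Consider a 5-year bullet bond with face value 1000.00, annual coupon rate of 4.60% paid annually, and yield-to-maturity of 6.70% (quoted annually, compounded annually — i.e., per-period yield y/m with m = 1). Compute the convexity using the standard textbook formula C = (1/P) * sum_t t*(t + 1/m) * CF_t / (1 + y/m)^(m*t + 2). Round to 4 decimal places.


Answer: Convexity = 23.2600

Derivation:
Coupon per period c = face * coupon_rate / m = 46.000000
Periods per year m = 1; per-period yield y/m = 0.067000
Number of cashflows N = 5
Cashflows (t years, CF_t, discount factor 1/(1+y/m)^(m*t), PV):
  t = 1.0000: CF_t = 46.000000, DF = 0.937207, PV = 43.111528
  t = 2.0000: CF_t = 46.000000, DF = 0.878357, PV = 40.404431
  t = 3.0000: CF_t = 46.000000, DF = 0.823203, PV = 37.867320
  t = 4.0000: CF_t = 46.000000, DF = 0.771511, PV = 35.489522
  t = 5.0000: CF_t = 1046.000000, DF = 0.723066, PV = 756.326970
Price P = sum_t PV_t = 913.199771
Convexity numerator sum_t t*(t + 1/m) * CF_t / (1+y/m)^(m*t + 2):
  t = 1.0000: term = 75.734641
  t = 2.0000: term = 212.937134
  t = 3.0000: term = 399.132397
  t = 4.0000: term = 623.449543
  t = 5.0000: term = 19929.756992
Convexity = (1/P) * sum = 21241.010707 / 913.199771 = 23.259983


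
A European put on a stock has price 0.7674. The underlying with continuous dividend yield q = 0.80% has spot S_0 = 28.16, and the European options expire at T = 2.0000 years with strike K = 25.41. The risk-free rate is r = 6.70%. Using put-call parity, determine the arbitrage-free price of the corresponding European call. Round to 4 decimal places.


Answer: Call price = 6.2571

Derivation:
Put-call parity: C - P = S_0 * exp(-qT) - K * exp(-rT).
S_0 * exp(-qT) = 28.1600 * 0.98412732 = 27.71302533
K * exp(-rT) = 25.4100 * 0.87459006 = 22.22333354
C = P + S*exp(-qT) - K*exp(-rT)
C = 0.7674 + 27.71302533 - 22.22333354 = 6.2571


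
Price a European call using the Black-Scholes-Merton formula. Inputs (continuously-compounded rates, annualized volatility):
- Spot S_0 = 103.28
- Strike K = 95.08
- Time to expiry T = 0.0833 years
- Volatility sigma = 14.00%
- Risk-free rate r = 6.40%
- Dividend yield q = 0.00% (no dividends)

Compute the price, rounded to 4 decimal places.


d1 = (ln(S/K) + (r - q + 0.5*sigma^2) * T) / (sigma * sqrt(T)) = 2.19946758
d2 = d1 - sigma * sqrt(T) = 2.15906114
exp(-rT) = 0.99468299; exp(-qT) = 1.00000000
C = S_0 * exp(-qT) * N(d1) - K * exp(-rT) * N(d2)
N(d1) = 0.98607765; N(d2) = 0.98457729
C = 103.2800 * 1.00000000 * 0.98607765 - 95.0800 * 0.99468299 * 0.98457729 = 8.7262

Answer: Price = 8.7262


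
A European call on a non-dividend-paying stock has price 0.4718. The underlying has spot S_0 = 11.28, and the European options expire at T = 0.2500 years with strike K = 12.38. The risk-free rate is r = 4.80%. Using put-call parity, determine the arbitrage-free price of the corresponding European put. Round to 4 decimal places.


Put-call parity: C - P = S_0 * exp(-qT) - K * exp(-rT).
S_0 * exp(-qT) = 11.2800 * 1.00000000 = 11.28000000
K * exp(-rT) = 12.3800 * 0.98807171 = 12.23232781
P = C - S*exp(-qT) + K*exp(-rT)
P = 0.4718 - 11.28000000 + 12.23232781 = 1.4241

Answer: Put price = 1.4241


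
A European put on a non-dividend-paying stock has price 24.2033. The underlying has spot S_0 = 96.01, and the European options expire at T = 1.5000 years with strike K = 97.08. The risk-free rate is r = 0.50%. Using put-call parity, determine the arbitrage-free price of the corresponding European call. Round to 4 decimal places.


Put-call parity: C - P = S_0 * exp(-qT) - K * exp(-rT).
S_0 * exp(-qT) = 96.0100 * 1.00000000 = 96.01000000
K * exp(-rT) = 97.0800 * 0.99252805 = 96.35462356
C = P + S*exp(-qT) - K*exp(-rT)
C = 24.2033 + 96.01000000 - 96.35462356 = 23.8587

Answer: Call price = 23.8587


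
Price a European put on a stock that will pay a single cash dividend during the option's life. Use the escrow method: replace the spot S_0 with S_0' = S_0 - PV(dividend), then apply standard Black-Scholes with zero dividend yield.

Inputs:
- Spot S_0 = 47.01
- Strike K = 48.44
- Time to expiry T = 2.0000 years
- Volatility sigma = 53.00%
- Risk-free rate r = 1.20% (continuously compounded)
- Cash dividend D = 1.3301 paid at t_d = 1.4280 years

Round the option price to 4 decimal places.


PV(D) = D * exp(-r * t_d) = 1.3301 * 0.98300999 = 1.30750158
S_0' = S_0 - PV(D) = 47.0100 - 1.30750158 = 45.70249842
d1 = (ln(S_0'/K) + (r + sigma^2/2)*T) / (sigma*sqrt(T)) = 0.32917428
d2 = d1 - sigma*sqrt(T) = -0.42035891
exp(-rT) = 0.97628571
N(-d1) = 0.37101198; N(-d2) = 0.66288836
P = K * exp(-rT) * N(-d2) - S_0' * N(-d1) = 48.4400 * 0.97628571 * 0.66288836 - 45.70249842 * 0.37101198 = 14.3927

Answer: Price = 14.3927


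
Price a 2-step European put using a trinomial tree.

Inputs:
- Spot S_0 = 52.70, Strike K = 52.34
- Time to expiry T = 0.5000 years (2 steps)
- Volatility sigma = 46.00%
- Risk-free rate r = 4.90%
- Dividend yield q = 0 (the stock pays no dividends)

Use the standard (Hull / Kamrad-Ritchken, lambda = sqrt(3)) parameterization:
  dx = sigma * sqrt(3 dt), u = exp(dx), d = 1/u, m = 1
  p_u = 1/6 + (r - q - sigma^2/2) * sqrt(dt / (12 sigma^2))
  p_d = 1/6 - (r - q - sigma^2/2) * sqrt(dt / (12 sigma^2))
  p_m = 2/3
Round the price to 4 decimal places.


dt = T/N = 0.250000; dx = sigma*sqrt(3*dt) = 0.398372
u = exp(dx) = 1.489398; d = 1/u = 0.671412
p_u = 0.148844, p_m = 0.666667, p_d = 0.184489
Discount per step: exp(-r*dt) = 0.987825
Stock lattice S(k, j) with j the centered position index:
  k=0: S(0,+0) = 52.7000
  k=1: S(1,-1) = 35.3834; S(1,+0) = 52.7000; S(1,+1) = 78.4912
  k=2: S(2,-2) = 23.7569; S(2,-1) = 35.3834; S(2,+0) = 52.7000; S(2,+1) = 78.4912; S(2,+2) = 116.9047
Terminal payoffs V(N, j) = max(K - S_T, 0):
  V(2,-2) = 28.583122; V(2,-1) = 16.956565; V(2,+0) = 0.000000; V(2,+1) = 0.000000; V(2,+2) = 0.000000
Backward induction: V(k, j) = exp(-r*dt) * [p_u * V(k+1, j+1) + p_m * V(k+1, j) + p_d * V(k+1, j-1)]
  V(1,-1) = exp(-r*dt) * [p_u*0.000000 + p_m*16.956565 + p_d*28.583122] = 16.375817
  V(1,+0) = exp(-r*dt) * [p_u*0.000000 + p_m*0.000000 + p_d*16.956565] = 3.090215
  V(1,+1) = exp(-r*dt) * [p_u*0.000000 + p_m*0.000000 + p_d*0.000000] = 0.000000
  V(0,+0) = exp(-r*dt) * [p_u*0.000000 + p_m*3.090215 + p_d*16.375817] = 5.019439

Answer: Price = V(0,0) = 5.0194


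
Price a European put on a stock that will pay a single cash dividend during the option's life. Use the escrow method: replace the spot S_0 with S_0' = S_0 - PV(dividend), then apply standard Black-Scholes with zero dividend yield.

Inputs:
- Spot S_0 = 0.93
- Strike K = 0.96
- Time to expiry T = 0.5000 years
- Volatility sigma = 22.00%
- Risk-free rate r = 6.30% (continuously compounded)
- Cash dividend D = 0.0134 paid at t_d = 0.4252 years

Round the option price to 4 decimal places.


Answer: Price = 0.0641

Derivation:
PV(D) = D * exp(-r * t_d) = 0.0134 * 0.97356801 = 0.01304581
S_0' = S_0 - PV(D) = 0.9300 - 0.01304581 = 0.91695419
d1 = (ln(S_0'/K) + (r + sigma^2/2)*T) / (sigma*sqrt(T)) = -0.01462921
d2 = d1 - sigma*sqrt(T) = -0.17019270
exp(-rT) = 0.96899096
N(-d1) = 0.50583600; N(-d2) = 0.56757071
P = K * exp(-rT) * N(-d2) - S_0' * N(-d1) = 0.9600 * 0.96899096 * 0.56757071 - 0.91695419 * 0.50583600 = 0.0641


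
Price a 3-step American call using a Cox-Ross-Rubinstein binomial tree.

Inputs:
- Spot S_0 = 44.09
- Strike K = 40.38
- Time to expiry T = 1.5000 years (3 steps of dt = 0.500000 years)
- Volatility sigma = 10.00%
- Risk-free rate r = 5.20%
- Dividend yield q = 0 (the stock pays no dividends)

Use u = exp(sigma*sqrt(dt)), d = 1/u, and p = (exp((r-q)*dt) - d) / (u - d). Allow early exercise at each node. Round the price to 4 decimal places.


dt = T/N = 0.500000
u = exp(sigma*sqrt(dt)) = 1.073271; d = 1/u = 0.931731
p = (exp((r-q)*dt) - d) / (u - d) = 0.668433
Discount per step: exp(-r*dt) = 0.974335
Stock lattice S(k, i) with i counting down-moves:
  k=0: S(0,0) = 44.0900
  k=1: S(1,0) = 47.3205; S(1,1) = 41.0800
  k=2: S(2,0) = 50.7877; S(2,1) = 44.0900; S(2,2) = 38.2756
  k=3: S(3,0) = 54.5090; S(3,1) = 47.3205; S(3,2) = 41.0800; S(3,3) = 35.6625
Terminal payoffs V(N, i) = max(S_T - K, 0):
  V(3,0) = 14.128957; V(3,1) = 6.940503; V(3,2) = 0.700038; V(3,3) = 0.000000
Backward induction: V(k, i) = exp(-r*dt) * [p * V(k+1, i) + (1-p) * V(k+1, i+1)]; then take max(V_cont, immediate exercise) for American.
  V(2,0) = exp(-r*dt) * [p*14.128957 + (1-p)*6.940503] = 11.444057; exercise = 10.407708; V(2,0) = max -> 11.444057
  V(2,1) = exp(-r*dt) * [p*6.940503 + (1-p)*0.700038] = 4.746349; exercise = 3.710000; V(2,1) = max -> 4.746349
  V(2,2) = exp(-r*dt) * [p*0.700038 + (1-p)*0.000000] = 0.455920; exercise = 0.000000; V(2,2) = max -> 0.455920
  V(1,0) = exp(-r*dt) * [p*11.444057 + (1-p)*4.746349] = 8.986604; exercise = 6.940503; V(1,0) = max -> 8.986604
  V(1,1) = exp(-r*dt) * [p*4.746349 + (1-p)*0.455920] = 3.238480; exercise = 0.700038; V(1,1) = max -> 3.238480
  V(0,0) = exp(-r*dt) * [p*8.986604 + (1-p)*3.238480] = 6.898991; exercise = 3.710000; V(0,0) = max -> 6.898991

Answer: Price = V(0,0) = 6.8990


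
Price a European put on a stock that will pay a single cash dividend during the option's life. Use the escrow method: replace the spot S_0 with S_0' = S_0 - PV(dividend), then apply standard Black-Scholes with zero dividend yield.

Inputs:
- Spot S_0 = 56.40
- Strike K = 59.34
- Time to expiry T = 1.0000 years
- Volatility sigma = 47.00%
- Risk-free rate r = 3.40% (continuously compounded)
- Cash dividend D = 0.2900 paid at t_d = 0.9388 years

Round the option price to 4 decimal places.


PV(D) = D * exp(-r * t_d) = 0.2900 * 0.96858484 = 0.28088960
S_0' = S_0 - PV(D) = 56.4000 - 0.28088960 = 56.11911040
d1 = (ln(S_0'/K) + (r + sigma^2/2)*T) / (sigma*sqrt(T)) = 0.18860168
d2 = d1 - sigma*sqrt(T) = -0.28139832
exp(-rT) = 0.96657150
N(-d1) = 0.42520251; N(-d2) = 0.61079755
P = K * exp(-rT) * N(-d2) - S_0' * N(-d1) = 59.3400 * 0.96657150 * 0.61079755 - 56.11911040 * 0.42520251 = 11.1711

Answer: Price = 11.1711


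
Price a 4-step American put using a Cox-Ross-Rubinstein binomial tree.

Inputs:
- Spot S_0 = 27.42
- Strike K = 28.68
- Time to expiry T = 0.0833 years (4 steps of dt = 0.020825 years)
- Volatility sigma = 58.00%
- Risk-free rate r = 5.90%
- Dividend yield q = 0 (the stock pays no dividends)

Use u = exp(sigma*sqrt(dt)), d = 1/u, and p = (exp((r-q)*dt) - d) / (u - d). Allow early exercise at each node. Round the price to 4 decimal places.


dt = T/N = 0.020825
u = exp(sigma*sqrt(dt)) = 1.087302; d = 1/u = 0.919708
p = (exp((r-q)*dt) - d) / (u - d) = 0.486423
Discount per step: exp(-r*dt) = 0.998772
Stock lattice S(k, i) with i counting down-moves:
  k=0: S(0,0) = 27.4200
  k=1: S(1,0) = 29.8138; S(1,1) = 25.2184
  k=2: S(2,0) = 32.4166; S(2,1) = 27.4200; S(2,2) = 23.1936
  k=3: S(3,0) = 35.2466; S(3,1) = 29.8138; S(3,2) = 25.2184; S(3,3) = 21.3313
  k=4: S(4,0) = 38.3237; S(4,1) = 32.4166; S(4,2) = 27.4200; S(4,3) = 23.1936; S(4,4) = 19.6186
Terminal payoffs V(N, i) = max(K - S_T, 0):
  V(4,0) = 0.000000; V(4,1) = 0.000000; V(4,2) = 1.260000; V(4,3) = 5.486442; V(4,4) = 9.061431
Backward induction: V(k, i) = exp(-r*dt) * [p * V(k+1, i) + (1-p) * V(k+1, i+1)]; then take max(V_cont, immediate exercise) for American.
  V(3,0) = exp(-r*dt) * [p*0.000000 + (1-p)*0.000000] = 0.000000; exercise = 0.000000; V(3,0) = max -> 0.000000
  V(3,1) = exp(-r*dt) * [p*0.000000 + (1-p)*1.260000] = 0.646312; exercise = 0.000000; V(3,1) = max -> 0.646312
  V(3,2) = exp(-r*dt) * [p*1.260000 + (1-p)*5.486442] = 3.426390; exercise = 3.461606; V(3,2) = max -> 3.461606
  V(3,3) = exp(-r*dt) * [p*5.486442 + (1-p)*9.061431] = 7.313482; exercise = 7.348699; V(3,3) = max -> 7.348699
  V(2,0) = exp(-r*dt) * [p*0.000000 + (1-p)*0.646312] = 0.331523; exercise = 0.000000; V(2,0) = max -> 0.331523
  V(2,1) = exp(-r*dt) * [p*0.646312 + (1-p)*3.461606] = 2.089613; exercise = 1.260000; V(2,1) = max -> 2.089613
  V(2,2) = exp(-r*dt) * [p*3.461606 + (1-p)*7.348699] = 5.451225; exercise = 5.486442; V(2,2) = max -> 5.486442
  V(1,0) = exp(-r*dt) * [p*0.331523 + (1-p)*2.089613] = 1.232921; exercise = 0.000000; V(1,0) = max -> 1.232921
  V(1,1) = exp(-r*dt) * [p*2.089613 + (1-p)*5.486442] = 3.829437; exercise = 3.461606; V(1,1) = max -> 3.829437
  V(0,0) = exp(-r*dt) * [p*1.232921 + (1-p)*3.829437] = 2.563280; exercise = 1.260000; V(0,0) = max -> 2.563280

Answer: Price = V(0,0) = 2.5633


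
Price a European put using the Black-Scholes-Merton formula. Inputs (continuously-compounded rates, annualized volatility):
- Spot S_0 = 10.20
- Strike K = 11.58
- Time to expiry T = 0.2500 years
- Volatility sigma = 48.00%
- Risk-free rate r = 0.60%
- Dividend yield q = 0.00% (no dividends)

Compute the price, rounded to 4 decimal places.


d1 = (ln(S/K) + (r - q + 0.5*sigma^2) * T) / (sigma * sqrt(T)) = -0.40246563
d2 = d1 - sigma * sqrt(T) = -0.64246563
exp(-rT) = 0.99850112; exp(-qT) = 1.00000000
P = K * exp(-rT) * N(-d2) - S_0 * exp(-qT) * N(-d1)
N(-d1) = 0.65632931; N(-d2) = 0.73971455
P = 11.5800 * 0.99850112 * 0.73971455 - 10.2000 * 1.00000000 * 0.65632931 = 1.8585

Answer: Price = 1.8585


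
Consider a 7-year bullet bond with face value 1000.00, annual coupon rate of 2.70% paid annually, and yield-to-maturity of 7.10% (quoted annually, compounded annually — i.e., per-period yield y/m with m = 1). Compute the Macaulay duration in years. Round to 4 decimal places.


Answer: Macaulay duration = 6.3785 years

Derivation:
Coupon per period c = face * coupon_rate / m = 27.000000
Periods per year m = 1; per-period yield y/m = 0.071000
Number of cashflows N = 7
Cashflows (t years, CF_t, discount factor 1/(1+y/m)^(m*t), PV):
  t = 1.0000: CF_t = 27.000000, DF = 0.933707, PV = 25.210084
  t = 2.0000: CF_t = 27.000000, DF = 0.871808, PV = 23.538827
  t = 3.0000: CF_t = 27.000000, DF = 0.814013, PV = 21.978363
  t = 4.0000: CF_t = 27.000000, DF = 0.760050, PV = 20.521348
  t = 5.0000: CF_t = 27.000000, DF = 0.709664, PV = 19.160922
  t = 6.0000: CF_t = 27.000000, DF = 0.662618, PV = 17.890684
  t = 7.0000: CF_t = 1027.000000, DF = 0.618691, PV = 635.395519
Price P = sum_t PV_t = 763.695748
Macaulay numerator sum_t t * PV_t:
  t * PV_t at t = 1.0000: 25.210084
  t * PV_t at t = 2.0000: 47.077655
  t * PV_t at t = 3.0000: 65.935090
  t * PV_t at t = 4.0000: 82.085391
  t * PV_t at t = 5.0000: 95.804612
  t * PV_t at t = 6.0000: 107.344103
  t * PV_t at t = 7.0000: 4447.768633
Macaulay duration D = (sum_t t * PV_t) / P = 4871.225568 / 763.695748 = 6.378490


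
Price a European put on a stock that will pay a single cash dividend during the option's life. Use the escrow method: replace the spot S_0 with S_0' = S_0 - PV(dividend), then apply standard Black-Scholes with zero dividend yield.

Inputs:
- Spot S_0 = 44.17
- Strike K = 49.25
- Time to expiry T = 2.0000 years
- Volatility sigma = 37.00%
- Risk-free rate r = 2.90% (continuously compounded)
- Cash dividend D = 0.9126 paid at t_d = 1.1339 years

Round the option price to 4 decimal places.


Answer: Price = 10.9403

Derivation:
PV(D) = D * exp(-r * t_d) = 0.9126 * 0.96765167 = 0.88307892
S_0' = S_0 - PV(D) = 44.1700 - 0.88307892 = 43.28692108
d1 = (ln(S_0'/K) + (r + sigma^2/2)*T) / (sigma*sqrt(T)) = 0.12582902
d2 = d1 - sigma*sqrt(T) = -0.39743000
exp(-rT) = 0.94364995
N(-d1) = 0.44993364; N(-d2) = 0.65447480
P = K * exp(-rT) * N(-d2) - S_0' * N(-d1) = 49.2500 * 0.94364995 * 0.65447480 - 43.28692108 * 0.44993364 = 10.9403


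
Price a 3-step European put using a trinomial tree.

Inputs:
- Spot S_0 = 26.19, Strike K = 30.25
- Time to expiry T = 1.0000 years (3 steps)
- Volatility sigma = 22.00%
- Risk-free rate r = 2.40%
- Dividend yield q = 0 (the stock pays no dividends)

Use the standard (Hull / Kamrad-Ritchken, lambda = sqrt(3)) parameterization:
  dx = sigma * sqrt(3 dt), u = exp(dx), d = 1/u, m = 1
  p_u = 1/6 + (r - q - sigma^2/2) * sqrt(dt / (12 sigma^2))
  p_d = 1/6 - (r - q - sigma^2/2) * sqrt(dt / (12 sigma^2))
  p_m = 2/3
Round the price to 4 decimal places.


dt = T/N = 0.333333; dx = sigma*sqrt(3*dt) = 0.220000
u = exp(dx) = 1.246077; d = 1/u = 0.802519
p_u = 0.166515, p_m = 0.666667, p_d = 0.166818
Discount per step: exp(-r*dt) = 0.992032
Stock lattice S(k, j) with j the centered position index:
  k=0: S(0,+0) = 26.1900
  k=1: S(1,-1) = 21.0180; S(1,+0) = 26.1900; S(1,+1) = 32.6347
  k=2: S(2,-2) = 16.8673; S(2,-1) = 21.0180; S(2,+0) = 26.1900; S(2,+1) = 32.6347; S(2,+2) = 40.6654
  k=3: S(3,-3) = 13.5363; S(3,-2) = 16.8673; S(3,-1) = 21.0180; S(3,+0) = 26.1900; S(3,+1) = 32.6347; S(3,+2) = 40.6654; S(3,+3) = 50.6722
Terminal payoffs V(N, j) = max(K - S_T, 0):
  V(3,-3) = 16.713664; V(3,-2) = 13.382686; V(3,-1) = 9.232033; V(3,+0) = 4.060000; V(3,+1) = 0.000000; V(3,+2) = 0.000000; V(3,+3) = 0.000000
Backward induction: V(k, j) = exp(-r*dt) * [p_u * V(k+1, j+1) + p_m * V(k+1, j) + p_d * V(k+1, j-1)]
  V(2,-2) = exp(-r*dt) * [p_u*9.232033 + p_m*13.382686 + p_d*16.713664] = 13.141652
  V(2,-1) = exp(-r*dt) * [p_u*4.060000 + p_m*9.232033 + p_d*13.382686] = 8.990999
  V(2,+0) = exp(-r*dt) * [p_u*0.000000 + p_m*4.060000 + p_d*9.232033] = 4.212899
  V(2,+1) = exp(-r*dt) * [p_u*0.000000 + p_m*0.000000 + p_d*4.060000] = 0.671885
  V(2,+2) = exp(-r*dt) * [p_u*0.000000 + p_m*0.000000 + p_d*0.000000] = 0.000000
  V(1,-1) = exp(-r*dt) * [p_u*4.212899 + p_m*8.990999 + p_d*13.141652] = 8.816959
  V(1,+0) = exp(-r*dt) * [p_u*0.671885 + p_m*4.212899 + p_d*8.990999] = 4.385119
  V(1,+1) = exp(-r*dt) * [p_u*0.000000 + p_m*0.671885 + p_d*4.212899] = 1.141543
  V(0,+0) = exp(-r*dt) * [p_u*1.141543 + p_m*4.385119 + p_d*8.816959] = 4.547798

Answer: Price = V(0,0) = 4.5478


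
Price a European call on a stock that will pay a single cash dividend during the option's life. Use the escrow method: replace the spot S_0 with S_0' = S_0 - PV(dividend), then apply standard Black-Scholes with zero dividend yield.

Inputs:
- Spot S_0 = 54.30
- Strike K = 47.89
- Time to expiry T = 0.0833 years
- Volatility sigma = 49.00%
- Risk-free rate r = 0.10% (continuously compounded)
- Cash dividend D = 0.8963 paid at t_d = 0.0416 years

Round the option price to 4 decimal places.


PV(D) = D * exp(-r * t_d) = 0.8963 * 0.99995840 = 0.89626271
S_0' = S_0 - PV(D) = 54.3000 - 0.89626271 = 53.40373729
d1 = (ln(S_0'/K) + (r + sigma^2/2)*T) / (sigma*sqrt(T)) = 0.84185657
d2 = d1 - sigma*sqrt(T) = 0.70043405
exp(-rT) = 0.99991670
N(d1) = 0.80006588; N(d2) = 0.75817186
C = S_0' * N(d1) - K * exp(-rT) * N(d2) = 53.40373729 * 0.80006588 - 47.8900 * 0.99991670 * 0.75817186 = 6.4207

Answer: Price = 6.4207


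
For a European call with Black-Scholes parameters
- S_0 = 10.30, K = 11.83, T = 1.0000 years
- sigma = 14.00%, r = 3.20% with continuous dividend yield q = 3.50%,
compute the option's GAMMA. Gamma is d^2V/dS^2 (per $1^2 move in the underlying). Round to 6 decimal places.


Answer: Gamma = 0.171631

Derivation:
d1 = -0.9406770197; d2 = -1.0806770197
phi(d1) = 0.2563080697; exp(-qT) = 0.9656054163; exp(-rT) = 0.9685065821
Gamma = exp(-qT) * phi(d1) / (S * sigma * sqrt(T)) = 0.9656054163 * 0.2563080697 / (10.3000 * 0.1400 * 1.0000000000) = 0.171631


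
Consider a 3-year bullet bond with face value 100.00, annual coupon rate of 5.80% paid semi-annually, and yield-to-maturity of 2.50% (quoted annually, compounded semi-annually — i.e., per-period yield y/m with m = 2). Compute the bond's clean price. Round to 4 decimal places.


Coupon per period c = face * coupon_rate / m = 2.900000
Periods per year m = 2; per-period yield y/m = 0.012500
Number of cashflows N = 6
Cashflows (t years, CF_t, discount factor 1/(1+y/m)^(m*t), PV):
  t = 0.5000: CF_t = 2.900000, DF = 0.987654, PV = 2.864198
  t = 1.0000: CF_t = 2.900000, DF = 0.975461, PV = 2.828837
  t = 1.5000: CF_t = 2.900000, DF = 0.963418, PV = 2.793913
  t = 2.0000: CF_t = 2.900000, DF = 0.951524, PV = 2.759420
  t = 2.5000: CF_t = 2.900000, DF = 0.939777, PV = 2.725353
  t = 3.0000: CF_t = 102.900000, DF = 0.928175, PV = 95.509195
Price P = sum_t PV_t = 109.480916

Answer: Price = 109.4809


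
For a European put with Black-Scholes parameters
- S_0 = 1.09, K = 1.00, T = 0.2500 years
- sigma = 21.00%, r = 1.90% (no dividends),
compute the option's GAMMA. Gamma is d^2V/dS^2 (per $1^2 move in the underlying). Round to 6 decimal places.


d1 = 0.9184780594; d2 = 0.8134780594
phi(d1) = 0.2616521037; exp(-qT) = 1.0000000000; exp(-rT) = 0.9952612634
Gamma = exp(-qT) * phi(d1) / (S * sigma * sqrt(T)) = 1.0000000000 * 0.2616521037 / (1.0900 * 0.2100 * 0.5000000000) = 2.286170

Answer: Gamma = 2.286170


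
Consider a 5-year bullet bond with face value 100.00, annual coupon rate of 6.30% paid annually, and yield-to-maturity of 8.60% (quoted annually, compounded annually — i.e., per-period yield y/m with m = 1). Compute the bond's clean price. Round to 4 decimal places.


Answer: Price = 90.9602

Derivation:
Coupon per period c = face * coupon_rate / m = 6.300000
Periods per year m = 1; per-period yield y/m = 0.086000
Number of cashflows N = 5
Cashflows (t years, CF_t, discount factor 1/(1+y/m)^(m*t), PV):
  t = 1.0000: CF_t = 6.300000, DF = 0.920810, PV = 5.801105
  t = 2.0000: CF_t = 6.300000, DF = 0.847892, PV = 5.341717
  t = 3.0000: CF_t = 6.300000, DF = 0.780747, PV = 4.918708
  t = 4.0000: CF_t = 6.300000, DF = 0.718920, PV = 4.529197
  t = 5.0000: CF_t = 106.300000, DF = 0.661989, PV = 70.369447
Price P = sum_t PV_t = 90.960175


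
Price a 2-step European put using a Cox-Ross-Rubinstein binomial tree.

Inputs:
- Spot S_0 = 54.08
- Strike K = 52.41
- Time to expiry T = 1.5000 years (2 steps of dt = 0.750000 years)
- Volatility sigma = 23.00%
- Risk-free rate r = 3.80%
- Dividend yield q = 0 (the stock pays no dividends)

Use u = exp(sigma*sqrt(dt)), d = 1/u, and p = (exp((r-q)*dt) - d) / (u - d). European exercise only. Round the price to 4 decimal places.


dt = T/N = 0.750000
u = exp(sigma*sqrt(dt)) = 1.220409; d = 1/u = 0.819398
p = (exp((r-q)*dt) - d) / (u - d) = 0.522460
Discount per step: exp(-r*dt) = 0.971902
Stock lattice S(k, i) with i counting down-moves:
  k=0: S(0,0) = 54.0800
  k=1: S(1,0) = 65.9997; S(1,1) = 44.3130
  k=2: S(2,0) = 80.5466; S(2,1) = 54.0800; S(2,2) = 36.3100
Terminal payoffs V(N, i) = max(K - S_T, 0):
  V(2,0) = 0.000000; V(2,1) = 0.000000; V(2,2) = 16.100016
Backward induction: V(k, i) = exp(-r*dt) * [p * V(k+1, i) + (1-p) * V(k+1, i+1)].
  V(1,0) = exp(-r*dt) * [p*0.000000 + (1-p)*0.000000] = 0.000000
  V(1,1) = exp(-r*dt) * [p*0.000000 + (1-p)*16.100016] = 7.472370
  V(0,0) = exp(-r*dt) * [p*0.000000 + (1-p)*7.472370] = 3.468091

Answer: Price = V(0,0) = 3.4681


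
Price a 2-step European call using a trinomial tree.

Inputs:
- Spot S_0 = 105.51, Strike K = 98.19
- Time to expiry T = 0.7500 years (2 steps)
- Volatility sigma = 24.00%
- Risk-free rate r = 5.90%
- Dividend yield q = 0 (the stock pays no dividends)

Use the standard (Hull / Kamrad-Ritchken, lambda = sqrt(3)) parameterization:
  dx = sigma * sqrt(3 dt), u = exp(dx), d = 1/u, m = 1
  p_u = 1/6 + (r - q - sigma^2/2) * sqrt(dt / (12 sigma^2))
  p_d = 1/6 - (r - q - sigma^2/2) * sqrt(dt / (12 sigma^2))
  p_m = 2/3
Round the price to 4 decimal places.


dt = T/N = 0.375000; dx = sigma*sqrt(3*dt) = 0.254558
u = exp(dx) = 1.289892; d = 1/u = 0.775259
p_u = 0.188911, p_m = 0.666667, p_d = 0.144422
Discount per step: exp(-r*dt) = 0.978118
Stock lattice S(k, j) with j the centered position index:
  k=0: S(0,+0) = 105.5100
  k=1: S(1,-1) = 81.7976; S(1,+0) = 105.5100; S(1,+1) = 136.0965
  k=2: S(2,-2) = 63.4143; S(2,-1) = 81.7976; S(2,+0) = 105.5100; S(2,+1) = 136.0965; S(2,+2) = 175.5498
Terminal payoffs V(N, j) = max(S_T - K, 0):
  V(2,-2) = 0.000000; V(2,-1) = 0.000000; V(2,+0) = 7.320000; V(2,+1) = 37.906498; V(2,+2) = 77.359774
Backward induction: V(k, j) = exp(-r*dt) * [p_u * V(k+1, j+1) + p_m * V(k+1, j) + p_d * V(k+1, j-1)]
  V(1,-1) = exp(-r*dt) * [p_u*7.320000 + p_m*0.000000 + p_d*0.000000] = 1.352570
  V(1,+0) = exp(-r*dt) * [p_u*37.906498 + p_m*7.320000 + p_d*0.000000] = 11.777476
  V(1,+1) = exp(-r*dt) * [p_u*77.359774 + p_m*37.906498 + p_d*7.320000] = 40.046386
  V(0,+0) = exp(-r*dt) * [p_u*40.046386 + p_m*11.777476 + p_d*1.352570] = 15.270571

Answer: Price = V(0,0) = 15.2706


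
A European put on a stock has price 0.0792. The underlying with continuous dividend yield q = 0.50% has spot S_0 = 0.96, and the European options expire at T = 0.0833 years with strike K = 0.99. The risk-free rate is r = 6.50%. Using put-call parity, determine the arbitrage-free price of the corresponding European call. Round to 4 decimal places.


Answer: Call price = 0.0541

Derivation:
Put-call parity: C - P = S_0 * exp(-qT) - K * exp(-rT).
S_0 * exp(-qT) = 0.9600 * 0.99958359 = 0.95960024
K * exp(-rT) = 0.9900 * 0.99460013 = 0.98465413
C = P + S*exp(-qT) - K*exp(-rT)
C = 0.0792 + 0.95960024 - 0.98465413 = 0.0541


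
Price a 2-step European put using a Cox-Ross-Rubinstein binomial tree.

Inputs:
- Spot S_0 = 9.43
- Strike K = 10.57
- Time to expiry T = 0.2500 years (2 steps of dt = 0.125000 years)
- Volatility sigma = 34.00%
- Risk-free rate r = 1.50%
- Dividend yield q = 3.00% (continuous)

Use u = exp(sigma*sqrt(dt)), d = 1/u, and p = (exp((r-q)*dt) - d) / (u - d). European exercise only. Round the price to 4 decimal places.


Answer: Price = V(0,0) = 1.4737

Derivation:
dt = T/N = 0.125000
u = exp(sigma*sqrt(dt)) = 1.127732; d = 1/u = 0.886736
p = (exp((r-q)*dt) - d) / (u - d) = 0.462211
Discount per step: exp(-r*dt) = 0.998127
Stock lattice S(k, i) with i counting down-moves:
  k=0: S(0,0) = 9.4300
  k=1: S(1,0) = 10.6345; S(1,1) = 8.3619
  k=2: S(2,0) = 11.9929; S(2,1) = 9.4300; S(2,2) = 7.4148
Terminal payoffs V(N, i) = max(K - S_T, 0):
  V(2,0) = 0.000000; V(2,1) = 1.140000; V(2,2) = 3.155187
Backward induction: V(k, i) = exp(-r*dt) * [p * V(k+1, i) + (1-p) * V(k+1, i+1)].
  V(1,0) = exp(-r*dt) * [p*0.000000 + (1-p)*1.140000] = 0.611931
  V(1,1) = exp(-r*dt) * [p*1.140000 + (1-p)*3.155187] = 2.219579
  V(0,0) = exp(-r*dt) * [p*0.611931 + (1-p)*2.219579] = 1.473740


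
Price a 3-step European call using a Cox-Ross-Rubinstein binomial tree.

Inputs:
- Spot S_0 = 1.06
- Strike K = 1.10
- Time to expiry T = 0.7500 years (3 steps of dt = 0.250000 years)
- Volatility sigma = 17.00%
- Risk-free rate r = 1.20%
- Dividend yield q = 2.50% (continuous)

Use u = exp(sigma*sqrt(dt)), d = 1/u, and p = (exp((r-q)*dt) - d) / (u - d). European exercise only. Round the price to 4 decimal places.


dt = T/N = 0.250000
u = exp(sigma*sqrt(dt)) = 1.088717; d = 1/u = 0.918512
p = (exp((r-q)*dt) - d) / (u - d) = 0.459699
Discount per step: exp(-r*dt) = 0.997004
Stock lattice S(k, i) with i counting down-moves:
  k=0: S(0,0) = 1.0600
  k=1: S(1,0) = 1.1540; S(1,1) = 0.9736
  k=2: S(2,0) = 1.2564; S(2,1) = 1.0600; S(2,2) = 0.8943
  k=3: S(3,0) = 1.3679; S(3,1) = 1.1540; S(3,2) = 0.9736; S(3,3) = 0.8214
Terminal payoffs V(N, i) = max(S_T - K, 0):
  V(3,0) = 0.267889; V(3,1) = 0.054040; V(3,2) = 0.000000; V(3,3) = 0.000000
Backward induction: V(k, i) = exp(-r*dt) * [p * V(k+1, i) + (1-p) * V(k+1, i+1)].
  V(2,0) = exp(-r*dt) * [p*0.267889 + (1-p)*0.054040] = 0.151890
  V(2,1) = exp(-r*dt) * [p*0.054040 + (1-p)*0.000000] = 0.024768
  V(2,2) = exp(-r*dt) * [p*0.000000 + (1-p)*0.000000] = 0.000000
  V(1,0) = exp(-r*dt) * [p*0.151890 + (1-p)*0.024768] = 0.082957
  V(1,1) = exp(-r*dt) * [p*0.024768 + (1-p)*0.000000] = 0.011352
  V(0,0) = exp(-r*dt) * [p*0.082957 + (1-p)*0.011352] = 0.044136

Answer: Price = V(0,0) = 0.0441


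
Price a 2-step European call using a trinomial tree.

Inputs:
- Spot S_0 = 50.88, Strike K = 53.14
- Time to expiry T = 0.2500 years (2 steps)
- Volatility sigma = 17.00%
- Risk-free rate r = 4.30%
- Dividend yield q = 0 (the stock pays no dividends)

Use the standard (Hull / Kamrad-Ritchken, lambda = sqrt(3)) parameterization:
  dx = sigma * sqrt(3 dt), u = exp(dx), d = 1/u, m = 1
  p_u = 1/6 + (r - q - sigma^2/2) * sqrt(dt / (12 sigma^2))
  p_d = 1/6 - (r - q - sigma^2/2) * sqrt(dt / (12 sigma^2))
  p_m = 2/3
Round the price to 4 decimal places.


Answer: Price = V(0,0) = 1.1236

Derivation:
dt = T/N = 0.125000; dx = sigma*sqrt(3*dt) = 0.104103
u = exp(dx) = 1.109715; d = 1/u = 0.901132
p_u = 0.183807, p_m = 0.666667, p_d = 0.149526
Discount per step: exp(-r*dt) = 0.994639
Stock lattice S(k, j) with j the centered position index:
  k=0: S(0,+0) = 50.8800
  k=1: S(1,-1) = 45.8496; S(1,+0) = 50.8800; S(1,+1) = 56.4623
  k=2: S(2,-2) = 41.3166; S(2,-1) = 45.8496; S(2,+0) = 50.8800; S(2,+1) = 56.4623; S(2,+2) = 62.6571
Terminal payoffs V(N, j) = max(S_T - K, 0):
  V(2,-2) = 0.000000; V(2,-1) = 0.000000; V(2,+0) = 0.000000; V(2,+1) = 3.322304; V(2,+2) = 9.517071
Backward induction: V(k, j) = exp(-r*dt) * [p_u * V(k+1, j+1) + p_m * V(k+1, j) + p_d * V(k+1, j-1)]
  V(1,-1) = exp(-r*dt) * [p_u*0.000000 + p_m*0.000000 + p_d*0.000000] = 0.000000
  V(1,+0) = exp(-r*dt) * [p_u*3.322304 + p_m*0.000000 + p_d*0.000000] = 0.607390
  V(1,+1) = exp(-r*dt) * [p_u*9.517071 + p_m*3.322304 + p_d*0.000000] = 3.942924
  V(0,+0) = exp(-r*dt) * [p_u*3.942924 + p_m*0.607390 + p_d*0.000000] = 1.123608


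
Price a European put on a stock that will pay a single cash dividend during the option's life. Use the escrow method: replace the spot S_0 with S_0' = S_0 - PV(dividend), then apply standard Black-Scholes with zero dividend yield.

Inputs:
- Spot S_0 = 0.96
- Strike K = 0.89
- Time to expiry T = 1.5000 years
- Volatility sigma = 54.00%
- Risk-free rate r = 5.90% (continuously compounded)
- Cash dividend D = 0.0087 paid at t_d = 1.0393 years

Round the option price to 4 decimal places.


PV(D) = D * exp(-r * t_d) = 0.0087 * 0.94052345 = 0.00818255
S_0' = S_0 - PV(D) = 0.9600 - 0.00818255 = 0.95181745
d1 = (ln(S_0'/K) + (r + sigma^2/2)*T) / (sigma*sqrt(T)) = 0.56603141
d2 = d1 - sigma*sqrt(T) = -0.09533082
exp(-rT) = 0.91530311
N(-d1) = 0.28568621; N(-d2) = 0.53797397
P = K * exp(-rT) * N(-d2) - S_0' * N(-d1) = 0.8900 * 0.91530311 * 0.53797397 - 0.95181745 * 0.28568621 = 0.1663

Answer: Price = 0.1663
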